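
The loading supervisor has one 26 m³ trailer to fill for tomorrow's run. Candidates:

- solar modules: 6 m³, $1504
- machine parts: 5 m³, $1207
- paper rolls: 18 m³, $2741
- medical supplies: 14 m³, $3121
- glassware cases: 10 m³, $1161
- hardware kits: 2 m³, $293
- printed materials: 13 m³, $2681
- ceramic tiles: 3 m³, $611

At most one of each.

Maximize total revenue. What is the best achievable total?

5832

By revenue per m³: solar modules 250.67, machine parts 241.40, medical supplies 222.93 lead.
The ratio ordering already packs tightly: solar modules + machine parts + medical supplies, 25 m³, 5832.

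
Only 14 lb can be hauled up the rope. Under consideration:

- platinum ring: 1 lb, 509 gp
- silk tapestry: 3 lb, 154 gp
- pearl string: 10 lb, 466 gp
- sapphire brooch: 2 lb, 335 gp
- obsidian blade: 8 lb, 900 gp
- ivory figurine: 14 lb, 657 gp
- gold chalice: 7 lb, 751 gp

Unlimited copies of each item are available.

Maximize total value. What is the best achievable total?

Density check — platinum ring 509.00, sapphire brooch 167.50, obsidian blade 112.50 are the best per lb.
14×platinum ring uses 14 of the 14 lb and totals 7126.
That's the maximum — no swap from here does better than 7126.

7126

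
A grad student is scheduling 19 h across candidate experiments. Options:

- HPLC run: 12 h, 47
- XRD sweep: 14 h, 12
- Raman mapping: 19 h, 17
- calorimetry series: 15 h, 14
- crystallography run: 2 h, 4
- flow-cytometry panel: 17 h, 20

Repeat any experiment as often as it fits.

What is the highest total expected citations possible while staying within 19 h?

Best packing: HPLC run + 3×crystallography run — 18 h, 59 total.
The spare 1 h is too small for any remaining experiment, and no exchange beats 59.

59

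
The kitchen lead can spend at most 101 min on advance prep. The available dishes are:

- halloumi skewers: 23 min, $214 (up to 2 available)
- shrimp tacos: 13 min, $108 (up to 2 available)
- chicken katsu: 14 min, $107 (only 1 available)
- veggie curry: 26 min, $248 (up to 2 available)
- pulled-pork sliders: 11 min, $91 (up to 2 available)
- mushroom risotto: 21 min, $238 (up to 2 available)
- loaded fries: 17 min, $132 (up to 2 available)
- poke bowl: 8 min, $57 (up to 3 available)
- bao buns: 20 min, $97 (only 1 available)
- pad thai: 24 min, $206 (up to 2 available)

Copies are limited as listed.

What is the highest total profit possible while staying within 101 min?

Density check — mushroom risotto 11.33, veggie curry 9.54, halloumi skewers 9.30, pad thai 8.58 are the best per min.
Greedy by ratio would take 2×veggie curry + 2×mushroom risotto: 94 min used, total 972.
The 52 min tied up in 2×veggie curry is better spent on 2×halloumi skewers + shrimp tacos — total rises to 1012 (101 min).
No other feasible combination exceeds 1012.

1012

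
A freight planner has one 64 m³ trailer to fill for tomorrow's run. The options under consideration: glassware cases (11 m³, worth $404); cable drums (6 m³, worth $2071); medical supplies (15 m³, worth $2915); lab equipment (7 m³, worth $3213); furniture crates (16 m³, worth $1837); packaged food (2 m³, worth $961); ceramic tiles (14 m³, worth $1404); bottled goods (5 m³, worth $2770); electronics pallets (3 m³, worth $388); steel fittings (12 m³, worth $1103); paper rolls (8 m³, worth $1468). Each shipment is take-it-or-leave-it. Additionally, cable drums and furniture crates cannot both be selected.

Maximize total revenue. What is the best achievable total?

15190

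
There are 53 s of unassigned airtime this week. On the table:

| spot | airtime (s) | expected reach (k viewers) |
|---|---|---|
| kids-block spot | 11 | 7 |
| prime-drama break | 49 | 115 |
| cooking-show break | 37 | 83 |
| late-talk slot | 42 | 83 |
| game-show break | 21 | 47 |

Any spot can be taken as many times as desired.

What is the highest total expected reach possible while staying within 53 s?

115

Best packing: prime-drama break — 49 s, 115 total.
No other feasible combination exceeds 115.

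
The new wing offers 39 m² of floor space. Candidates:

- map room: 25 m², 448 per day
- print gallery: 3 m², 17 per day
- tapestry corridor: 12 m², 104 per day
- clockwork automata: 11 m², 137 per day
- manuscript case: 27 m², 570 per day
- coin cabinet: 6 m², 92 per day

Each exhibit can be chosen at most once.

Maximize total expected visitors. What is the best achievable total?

Greedy by ratio would take print gallery + manuscript case + coin cabinet: 36 m² used, total 679.
Replace print gallery and coin cabinet with clockwork automata: the trade gains 28 net, giving 707 at 38 m².
That's the maximum — no swap from here does better than 707.

707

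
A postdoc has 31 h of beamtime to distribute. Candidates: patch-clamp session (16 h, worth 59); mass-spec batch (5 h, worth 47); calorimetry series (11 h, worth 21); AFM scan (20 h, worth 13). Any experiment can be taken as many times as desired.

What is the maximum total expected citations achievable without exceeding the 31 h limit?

Best packing: 6×mass-spec batch — 30 h, 282 total.
Every other selection either busts 31 h or fails to beat 282.

282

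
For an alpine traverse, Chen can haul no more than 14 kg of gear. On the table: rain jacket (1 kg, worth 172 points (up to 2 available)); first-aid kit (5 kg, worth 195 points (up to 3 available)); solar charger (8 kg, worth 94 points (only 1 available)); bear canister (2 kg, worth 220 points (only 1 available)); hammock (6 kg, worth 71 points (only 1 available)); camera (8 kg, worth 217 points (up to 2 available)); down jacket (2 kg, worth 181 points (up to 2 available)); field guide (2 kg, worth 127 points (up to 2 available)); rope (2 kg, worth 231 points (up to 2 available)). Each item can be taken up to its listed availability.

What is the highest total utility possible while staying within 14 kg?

By utility per kg: rain jacket 172.00, rope 115.50, bear canister 110.00, down jacket 90.50 lead.
2×rain jacket + bear canister + 2×down jacket + field guide + 2×rope uses 14 of the 14 kg and totals 1515.
That's the maximum — no swap from here does better than 1515.

1515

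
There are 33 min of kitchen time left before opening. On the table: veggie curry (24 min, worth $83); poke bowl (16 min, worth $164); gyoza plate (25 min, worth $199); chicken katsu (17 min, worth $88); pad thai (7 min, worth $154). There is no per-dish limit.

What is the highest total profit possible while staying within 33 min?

The ratio ordering already packs tightly: 4×pad thai, 28 min, 616.

616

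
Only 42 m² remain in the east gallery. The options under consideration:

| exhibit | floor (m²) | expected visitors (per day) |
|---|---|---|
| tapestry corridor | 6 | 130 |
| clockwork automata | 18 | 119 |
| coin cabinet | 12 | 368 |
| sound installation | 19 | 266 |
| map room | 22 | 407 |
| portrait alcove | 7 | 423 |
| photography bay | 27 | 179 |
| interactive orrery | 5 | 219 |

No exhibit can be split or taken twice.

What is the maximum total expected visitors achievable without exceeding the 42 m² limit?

The ratio heuristic lands on tapestry corridor + coin cabinet + portrait alcove + interactive orrery (1140) but leaves 12 m² idle.
Dropping tapestry corridor and interactive orrery frees 11 m²; slotting in map room (22 m²) lifts the total to 1198 at 41 m².
Runner-up tapestry corridor + map room + portrait alcove + interactive orrery tops out at 1179.

1198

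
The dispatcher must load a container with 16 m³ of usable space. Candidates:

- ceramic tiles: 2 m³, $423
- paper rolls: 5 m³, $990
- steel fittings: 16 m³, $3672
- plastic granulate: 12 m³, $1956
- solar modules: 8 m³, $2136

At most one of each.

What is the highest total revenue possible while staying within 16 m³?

Greedy by ratio would take ceramic tiles + paper rolls + solar modules: 15 m³ used, total 3549.
Dropping ceramic tiles and paper rolls and solar modules frees 15 m³; slotting in steel fittings (16 m³) lifts the total to 3672 at 16 m³.
No other feasible combination exceeds 3672.

3672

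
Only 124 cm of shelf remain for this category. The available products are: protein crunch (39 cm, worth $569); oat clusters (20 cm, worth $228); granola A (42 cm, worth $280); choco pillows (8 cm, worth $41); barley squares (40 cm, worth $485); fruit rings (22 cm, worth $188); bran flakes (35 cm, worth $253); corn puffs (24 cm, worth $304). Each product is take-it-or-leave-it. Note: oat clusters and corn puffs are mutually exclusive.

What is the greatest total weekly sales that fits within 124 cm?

Density check — protein crunch 14.59, corn puffs 12.67, barley squares 12.12 are the best per cm.
Protein crunch + oat clusters + barley squares + fruit rings uses 121 of the 124 cm and totals 1470.

1470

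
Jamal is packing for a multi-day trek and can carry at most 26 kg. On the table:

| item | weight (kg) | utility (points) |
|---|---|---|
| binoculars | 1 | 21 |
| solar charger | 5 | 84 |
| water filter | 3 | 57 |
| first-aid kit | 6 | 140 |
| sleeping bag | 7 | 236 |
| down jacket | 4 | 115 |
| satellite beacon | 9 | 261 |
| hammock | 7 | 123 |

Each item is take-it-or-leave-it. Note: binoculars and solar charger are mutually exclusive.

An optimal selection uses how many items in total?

4

Optimal total is 752.
For example first-aid kit + sleeping bag + down jacket + satellite beacon achieves it, using 26 kg.
All optima have 4 items.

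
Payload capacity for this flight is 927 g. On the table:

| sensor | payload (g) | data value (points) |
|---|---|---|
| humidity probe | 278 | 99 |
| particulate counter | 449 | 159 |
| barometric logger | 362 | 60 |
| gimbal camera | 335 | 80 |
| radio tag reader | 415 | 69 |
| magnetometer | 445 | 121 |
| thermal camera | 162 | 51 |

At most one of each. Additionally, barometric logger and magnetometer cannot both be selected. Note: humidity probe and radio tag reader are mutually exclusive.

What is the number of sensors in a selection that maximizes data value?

3

Optimal total is 309.
For example humidity probe + particulate counter + thermal camera achieves it, using 889 g.
Every optimal selection uses 3 sensors.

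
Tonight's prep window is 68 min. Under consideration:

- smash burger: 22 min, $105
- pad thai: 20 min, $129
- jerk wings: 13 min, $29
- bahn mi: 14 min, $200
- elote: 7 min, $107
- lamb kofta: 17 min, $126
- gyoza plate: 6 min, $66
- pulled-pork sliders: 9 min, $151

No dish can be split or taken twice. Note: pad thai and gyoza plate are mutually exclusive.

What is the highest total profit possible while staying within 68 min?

Filling by ratio: jerk wings + bahn mi + elote + lamb kofta + gyoza plate + pulled-pork sliders for 679, with 2 min left unused.
The 19 min tied up in jerk wings and gyoza plate is better spent on pad thai — total rises to 713 (67 min).

713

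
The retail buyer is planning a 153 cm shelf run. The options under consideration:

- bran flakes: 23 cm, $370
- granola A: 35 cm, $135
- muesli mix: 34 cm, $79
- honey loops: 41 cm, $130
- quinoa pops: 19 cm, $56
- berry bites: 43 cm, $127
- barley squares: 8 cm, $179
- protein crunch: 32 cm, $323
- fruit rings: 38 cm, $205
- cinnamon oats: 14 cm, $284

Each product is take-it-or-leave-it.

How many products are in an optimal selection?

6

Optimal total is 1496.
For example bran flakes + granola A + barley squares + protein crunch + fruit rings + cinnamon oats achieves it, using 150 cm.
All optima have 6 products.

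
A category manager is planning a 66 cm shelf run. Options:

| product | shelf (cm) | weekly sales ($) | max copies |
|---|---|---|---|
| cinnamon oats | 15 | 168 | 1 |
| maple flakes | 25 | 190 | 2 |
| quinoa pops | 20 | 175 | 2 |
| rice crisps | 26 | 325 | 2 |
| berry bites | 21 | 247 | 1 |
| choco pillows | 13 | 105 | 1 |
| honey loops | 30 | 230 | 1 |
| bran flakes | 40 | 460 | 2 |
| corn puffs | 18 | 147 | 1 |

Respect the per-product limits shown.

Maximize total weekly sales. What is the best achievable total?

785

Density check — rice crisps 12.50, berry bites 11.76, bran flakes 11.50 are the best per cm.
Greedy by ratio would take 2×rice crisps + choco pillows: 65 cm used, total 755.
The 39 cm tied up in rice crisps and choco pillows is better spent on bran flakes — total rises to 785 (66 cm).
Nothing else within 66 cm beats 785.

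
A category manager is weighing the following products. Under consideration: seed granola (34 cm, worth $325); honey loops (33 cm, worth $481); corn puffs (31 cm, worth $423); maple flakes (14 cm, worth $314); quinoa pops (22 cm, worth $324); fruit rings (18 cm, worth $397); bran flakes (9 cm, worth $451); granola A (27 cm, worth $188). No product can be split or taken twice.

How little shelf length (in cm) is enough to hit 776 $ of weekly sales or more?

27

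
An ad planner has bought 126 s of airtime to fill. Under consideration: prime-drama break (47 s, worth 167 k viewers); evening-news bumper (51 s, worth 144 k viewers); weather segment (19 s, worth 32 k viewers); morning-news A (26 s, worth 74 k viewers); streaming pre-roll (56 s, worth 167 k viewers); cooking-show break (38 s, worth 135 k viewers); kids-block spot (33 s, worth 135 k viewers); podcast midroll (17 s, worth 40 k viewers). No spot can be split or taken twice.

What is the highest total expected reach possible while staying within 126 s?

437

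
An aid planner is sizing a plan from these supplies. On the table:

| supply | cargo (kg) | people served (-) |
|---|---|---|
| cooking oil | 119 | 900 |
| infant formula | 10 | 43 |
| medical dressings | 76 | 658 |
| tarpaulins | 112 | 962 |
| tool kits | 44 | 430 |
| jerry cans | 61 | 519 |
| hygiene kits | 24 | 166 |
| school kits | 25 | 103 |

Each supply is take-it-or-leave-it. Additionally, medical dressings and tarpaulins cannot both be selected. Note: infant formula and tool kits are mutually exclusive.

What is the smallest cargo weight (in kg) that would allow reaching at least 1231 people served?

144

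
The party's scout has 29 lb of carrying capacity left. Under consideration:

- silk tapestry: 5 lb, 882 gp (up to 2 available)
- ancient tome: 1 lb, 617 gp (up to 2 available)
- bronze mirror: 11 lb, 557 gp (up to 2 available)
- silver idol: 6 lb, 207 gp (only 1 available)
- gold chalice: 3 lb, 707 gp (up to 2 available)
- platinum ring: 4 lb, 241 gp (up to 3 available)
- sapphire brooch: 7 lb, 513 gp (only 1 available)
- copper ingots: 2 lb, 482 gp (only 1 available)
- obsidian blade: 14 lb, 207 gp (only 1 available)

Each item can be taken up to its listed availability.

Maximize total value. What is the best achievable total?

Taking 2×silk tapestry + 2×ancient tome + 2×gold chalice + sapphire brooch + copper ingots: 27 lb used, 5407 in value.

5407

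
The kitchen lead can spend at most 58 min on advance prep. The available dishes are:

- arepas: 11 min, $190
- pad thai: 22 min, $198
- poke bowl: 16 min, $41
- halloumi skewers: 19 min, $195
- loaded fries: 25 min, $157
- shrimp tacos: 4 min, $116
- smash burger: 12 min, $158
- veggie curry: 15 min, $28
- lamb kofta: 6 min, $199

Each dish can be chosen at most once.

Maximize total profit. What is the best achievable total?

A density-first pass picks arepas + halloumi skewers + shrimp tacos + smash burger + lamb kofta — 858 at 52 min.
Dropping halloumi skewers frees 19 min; slotting in pad thai (22 min) lifts the total to 861 at 55 min.
Next best is arepas + halloumi skewers + shrimp tacos + smash burger + lamb kofta at 858 (52 min) — short by 3.

861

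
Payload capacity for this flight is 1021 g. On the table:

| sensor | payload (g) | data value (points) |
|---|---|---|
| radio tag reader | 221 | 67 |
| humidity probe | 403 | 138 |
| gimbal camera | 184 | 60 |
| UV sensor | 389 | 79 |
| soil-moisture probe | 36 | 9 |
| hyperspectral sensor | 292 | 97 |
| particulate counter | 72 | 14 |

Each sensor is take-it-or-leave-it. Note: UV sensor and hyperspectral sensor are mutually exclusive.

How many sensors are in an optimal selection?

5

The maximum data value within 1021 g is 318.
humidity probe + gimbal camera + soil-moisture probe + hyperspectral sensor + particulate counter hits 318 at 987 g.
Any selection reaching 318 contains exactly 5 sensors.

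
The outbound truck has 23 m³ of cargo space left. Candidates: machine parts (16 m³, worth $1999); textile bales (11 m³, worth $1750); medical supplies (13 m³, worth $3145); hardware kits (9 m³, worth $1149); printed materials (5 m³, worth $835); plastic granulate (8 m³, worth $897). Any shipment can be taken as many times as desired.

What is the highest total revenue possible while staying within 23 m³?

Ranking by ratio (revenue/m³): medical supplies 241.92, printed materials 167.00, textile bales 159.09.
Medical supplies + 2×printed materials uses 23 of the 23 m³ and totals 4815.
No other feasible combination exceeds 4815.

4815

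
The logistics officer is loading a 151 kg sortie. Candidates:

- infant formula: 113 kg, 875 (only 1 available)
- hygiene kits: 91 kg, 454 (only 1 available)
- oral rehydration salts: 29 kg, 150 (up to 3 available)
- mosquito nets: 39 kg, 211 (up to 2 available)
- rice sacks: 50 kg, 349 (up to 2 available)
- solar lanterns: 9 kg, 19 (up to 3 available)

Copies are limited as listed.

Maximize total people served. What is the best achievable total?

1044

By people served per kg: infant formula 7.74, rice sacks 6.98, mosquito nets 5.41, oral rehydration salts 5.17 lead.
Infant formula + oral rehydration salts + solar lanterns uses 151 of the 151 kg and totals 1044.
That's the maximum — no swap from here does better than 1044.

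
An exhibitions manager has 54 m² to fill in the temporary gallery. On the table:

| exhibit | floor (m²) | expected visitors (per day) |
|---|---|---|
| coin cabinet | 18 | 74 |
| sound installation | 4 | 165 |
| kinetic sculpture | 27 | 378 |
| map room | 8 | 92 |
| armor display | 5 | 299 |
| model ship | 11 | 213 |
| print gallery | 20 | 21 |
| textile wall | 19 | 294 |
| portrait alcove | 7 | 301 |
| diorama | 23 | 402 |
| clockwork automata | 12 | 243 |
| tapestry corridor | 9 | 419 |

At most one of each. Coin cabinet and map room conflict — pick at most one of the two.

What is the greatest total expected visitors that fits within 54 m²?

1640

The ratio ordering already packs tightly: sound installation + armor display + model ship + portrait alcove + clockwork automata + tapestry corridor, 48 m², 1640.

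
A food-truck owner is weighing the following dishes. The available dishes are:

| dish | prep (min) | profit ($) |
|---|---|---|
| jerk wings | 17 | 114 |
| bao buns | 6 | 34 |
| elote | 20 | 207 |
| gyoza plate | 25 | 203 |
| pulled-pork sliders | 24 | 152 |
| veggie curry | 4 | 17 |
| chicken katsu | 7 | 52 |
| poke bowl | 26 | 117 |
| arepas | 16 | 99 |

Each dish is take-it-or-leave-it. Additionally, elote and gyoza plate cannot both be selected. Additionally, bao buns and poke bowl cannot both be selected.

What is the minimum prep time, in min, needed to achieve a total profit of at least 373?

44

Minimise min subject to total profit ≥ 373.
Taking jerk wings + elote + chicken katsu gives 373 (≥ 373) for 44 min.
No combination under 44 min hits 373.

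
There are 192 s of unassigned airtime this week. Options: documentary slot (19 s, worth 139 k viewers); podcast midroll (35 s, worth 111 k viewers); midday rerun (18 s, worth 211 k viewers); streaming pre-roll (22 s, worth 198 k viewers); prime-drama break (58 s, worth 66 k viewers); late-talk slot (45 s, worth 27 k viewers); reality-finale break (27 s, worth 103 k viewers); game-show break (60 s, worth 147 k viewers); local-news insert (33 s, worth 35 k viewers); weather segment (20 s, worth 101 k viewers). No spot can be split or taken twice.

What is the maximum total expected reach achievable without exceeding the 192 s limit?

909

Density check — midday rerun 11.72, streaming pre-roll 9.00, documentary slot 7.32 are the best per s.
Filling by ratio: documentary slot + podcast midroll + midday rerun + streaming pre-roll + reality-finale break + local-news insert + weather segment for 898, with 18 s left unused.
Dropping local-news insert and weather segment frees 53 s; slotting in game-show break (60 s) lifts the total to 909 at 181 s.
No other feasible combination exceeds 909.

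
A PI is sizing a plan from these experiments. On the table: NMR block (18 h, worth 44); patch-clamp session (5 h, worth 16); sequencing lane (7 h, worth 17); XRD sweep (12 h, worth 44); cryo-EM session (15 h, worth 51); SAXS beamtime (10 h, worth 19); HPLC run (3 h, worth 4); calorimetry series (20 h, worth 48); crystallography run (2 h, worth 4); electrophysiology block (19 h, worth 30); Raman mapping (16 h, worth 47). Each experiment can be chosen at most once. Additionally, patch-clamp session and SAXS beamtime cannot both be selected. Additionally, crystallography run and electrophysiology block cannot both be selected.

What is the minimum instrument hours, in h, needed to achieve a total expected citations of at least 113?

Minimise h subject to total expected citations ≥ 113.
patch-clamp session + XRD sweep + cryo-EM session + crystallography run reaches 115 using 34 h.
Any bundle with less than 34 h falls short of 113.

34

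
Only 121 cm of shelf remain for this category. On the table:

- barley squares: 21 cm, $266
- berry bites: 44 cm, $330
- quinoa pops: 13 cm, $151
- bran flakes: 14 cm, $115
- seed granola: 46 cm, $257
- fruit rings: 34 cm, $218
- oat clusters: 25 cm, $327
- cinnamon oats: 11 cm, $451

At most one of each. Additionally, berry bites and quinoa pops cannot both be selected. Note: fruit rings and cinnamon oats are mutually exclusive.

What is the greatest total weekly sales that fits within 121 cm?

Density check — cinnamon oats 41.00, oat clusters 13.08, barley squares 12.67 are the best per cm.
Barley squares + berry bites + bran flakes + oat clusters + cinnamon oats uses 115 of the 121 cm and totals 1489.
The closest alternative, barley squares + quinoa pops + seed granola + oat clusters + cinnamon oats, reaches only 1452.

1489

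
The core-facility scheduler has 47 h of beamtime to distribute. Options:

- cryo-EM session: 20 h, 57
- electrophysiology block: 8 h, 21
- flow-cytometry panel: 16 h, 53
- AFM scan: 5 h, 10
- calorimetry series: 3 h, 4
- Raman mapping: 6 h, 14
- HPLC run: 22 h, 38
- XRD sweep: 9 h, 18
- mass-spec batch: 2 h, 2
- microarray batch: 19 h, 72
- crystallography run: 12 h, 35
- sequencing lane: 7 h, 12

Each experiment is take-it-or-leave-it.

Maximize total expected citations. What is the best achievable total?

160

Ranking by ratio (expected citations/h): microarray batch 3.79, flow-cytometry panel 3.31, crystallography run 2.92.
Flow-cytometry panel + microarray batch + crystallography run uses 47 of the 47 h and totals 160.
Every other selection either busts 47 h or fails to beat 160.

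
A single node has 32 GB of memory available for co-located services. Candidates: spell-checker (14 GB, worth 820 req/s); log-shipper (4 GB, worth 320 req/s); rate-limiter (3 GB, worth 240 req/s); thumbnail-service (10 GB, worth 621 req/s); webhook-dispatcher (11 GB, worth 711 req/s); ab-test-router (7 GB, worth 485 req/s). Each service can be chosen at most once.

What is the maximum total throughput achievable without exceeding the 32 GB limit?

2137

A density-first pass picks log-shipper + rate-limiter + webhook-dispatcher + ab-test-router — 1756 at 25 GB.
The 3 GB tied up in rate-limiter is better spent on thumbnail-service — total rises to 2137 (32 GB).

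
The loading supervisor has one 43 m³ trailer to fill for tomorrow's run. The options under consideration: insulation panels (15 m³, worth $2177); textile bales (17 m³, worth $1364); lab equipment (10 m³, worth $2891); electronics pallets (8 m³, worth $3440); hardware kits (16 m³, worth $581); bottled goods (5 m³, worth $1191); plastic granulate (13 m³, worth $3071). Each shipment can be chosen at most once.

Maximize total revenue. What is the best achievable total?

Ranking by ratio (revenue/m³): electronics pallets 430.00, lab equipment 289.10, bottled goods 238.20.
Lab equipment + electronics pallets + bottled goods + plastic granulate uses 36 of the 43 m³ and totals 10593.

10593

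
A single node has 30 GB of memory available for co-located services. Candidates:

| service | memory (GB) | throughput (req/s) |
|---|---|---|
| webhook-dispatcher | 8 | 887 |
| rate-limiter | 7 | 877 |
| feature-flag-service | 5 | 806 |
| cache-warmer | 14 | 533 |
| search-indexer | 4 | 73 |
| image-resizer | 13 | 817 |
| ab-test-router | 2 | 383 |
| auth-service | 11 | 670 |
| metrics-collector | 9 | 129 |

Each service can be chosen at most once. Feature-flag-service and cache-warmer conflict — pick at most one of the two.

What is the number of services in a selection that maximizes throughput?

The maximum throughput within 30 GB is 3026.
For example webhook-dispatcher + rate-limiter + feature-flag-service + search-indexer + ab-test-router achieves it, using 26 GB.
Any selection reaching 3026 contains exactly 5 services.

5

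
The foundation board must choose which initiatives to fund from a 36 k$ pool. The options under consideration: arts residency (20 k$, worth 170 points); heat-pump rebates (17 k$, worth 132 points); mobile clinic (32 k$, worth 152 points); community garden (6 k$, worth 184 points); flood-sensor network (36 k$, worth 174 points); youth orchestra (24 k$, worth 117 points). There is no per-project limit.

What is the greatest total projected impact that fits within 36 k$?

1104

Density check — community garden 30.67, arts residency 8.50, heat-pump rebates 7.76, youth orchestra 4.88 are the best per k$.
Best packing: 6×community garden — 36 k$, 1104 total.
That's the maximum — no swap from here does better than 1104.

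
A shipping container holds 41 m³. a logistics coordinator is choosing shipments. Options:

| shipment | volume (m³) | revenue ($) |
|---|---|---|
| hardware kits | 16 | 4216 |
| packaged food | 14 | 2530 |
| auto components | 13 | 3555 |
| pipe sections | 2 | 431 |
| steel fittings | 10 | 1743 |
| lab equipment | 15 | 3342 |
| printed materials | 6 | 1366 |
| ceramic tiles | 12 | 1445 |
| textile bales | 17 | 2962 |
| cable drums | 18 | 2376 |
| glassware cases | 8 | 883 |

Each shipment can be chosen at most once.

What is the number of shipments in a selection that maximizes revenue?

Optimal total is 9945.
For example hardware kits + auto components + pipe sections + steel fittings achieves it, using 41 m³.
All optima have 4 shipments.

4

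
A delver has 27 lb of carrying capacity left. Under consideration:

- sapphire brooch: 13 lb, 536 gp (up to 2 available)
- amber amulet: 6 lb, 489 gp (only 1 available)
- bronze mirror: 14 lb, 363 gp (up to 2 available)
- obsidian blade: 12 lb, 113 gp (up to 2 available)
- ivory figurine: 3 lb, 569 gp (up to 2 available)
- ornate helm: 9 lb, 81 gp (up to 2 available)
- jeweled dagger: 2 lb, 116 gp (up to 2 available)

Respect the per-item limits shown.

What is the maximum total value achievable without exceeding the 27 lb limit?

A density-first pass picks amber amulet + 2×ivory figurine + ornate helm + 2×jeweled dagger — 1940 at 25 lb.
Dropping ornate helm and jeweled dagger frees 11 lb; slotting in sapphire brooch (13 lb) lifts the total to 2279 at 27 lb.
Every other selection either busts 27 lb or exceeds an availability limit or fails to beat 2279.

2279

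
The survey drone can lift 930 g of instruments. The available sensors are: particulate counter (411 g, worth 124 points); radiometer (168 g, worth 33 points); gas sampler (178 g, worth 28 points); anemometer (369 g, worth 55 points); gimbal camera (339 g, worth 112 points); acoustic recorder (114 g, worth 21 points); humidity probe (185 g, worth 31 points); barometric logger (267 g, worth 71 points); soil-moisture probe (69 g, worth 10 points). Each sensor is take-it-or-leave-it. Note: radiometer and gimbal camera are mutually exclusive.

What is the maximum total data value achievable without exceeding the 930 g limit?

264

By data value per g: gimbal camera 0.33, particulate counter 0.30, barometric logger 0.27 lead.
Best packing: particulate counter + gas sampler + gimbal camera — 928 g, 264 total.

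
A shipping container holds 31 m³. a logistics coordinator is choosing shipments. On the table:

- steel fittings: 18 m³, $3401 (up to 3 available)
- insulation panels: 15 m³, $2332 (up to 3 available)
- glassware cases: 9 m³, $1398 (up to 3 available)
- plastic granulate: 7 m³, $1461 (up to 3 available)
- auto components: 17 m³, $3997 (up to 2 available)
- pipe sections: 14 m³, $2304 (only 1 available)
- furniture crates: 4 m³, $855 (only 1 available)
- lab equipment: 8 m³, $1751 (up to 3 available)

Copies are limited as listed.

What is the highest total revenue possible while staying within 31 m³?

6919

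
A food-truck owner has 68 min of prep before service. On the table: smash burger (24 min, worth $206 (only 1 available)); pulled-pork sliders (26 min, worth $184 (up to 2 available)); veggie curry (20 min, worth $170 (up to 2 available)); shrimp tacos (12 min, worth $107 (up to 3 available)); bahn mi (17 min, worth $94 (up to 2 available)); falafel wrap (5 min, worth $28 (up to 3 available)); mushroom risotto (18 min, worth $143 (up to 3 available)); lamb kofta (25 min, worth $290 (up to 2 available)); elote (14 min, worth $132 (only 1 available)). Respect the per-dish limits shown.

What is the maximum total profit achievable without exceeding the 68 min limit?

723

Ranking by ratio (profit/min): lamb kofta 11.60, elote 9.43, shrimp tacos 8.92.
The ratio heuristic lands on 2×lamb kofta + elote (712) but leaves 4 min idle.
The 14 min tied up in elote is better spent on mushroom risotto — total rises to 723 (68 min).
No other feasible combination exceeds 723.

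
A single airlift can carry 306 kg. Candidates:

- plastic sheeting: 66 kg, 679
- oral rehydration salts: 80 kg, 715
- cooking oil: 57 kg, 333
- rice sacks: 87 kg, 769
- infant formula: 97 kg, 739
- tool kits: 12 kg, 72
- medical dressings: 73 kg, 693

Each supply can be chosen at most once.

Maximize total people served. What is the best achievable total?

2856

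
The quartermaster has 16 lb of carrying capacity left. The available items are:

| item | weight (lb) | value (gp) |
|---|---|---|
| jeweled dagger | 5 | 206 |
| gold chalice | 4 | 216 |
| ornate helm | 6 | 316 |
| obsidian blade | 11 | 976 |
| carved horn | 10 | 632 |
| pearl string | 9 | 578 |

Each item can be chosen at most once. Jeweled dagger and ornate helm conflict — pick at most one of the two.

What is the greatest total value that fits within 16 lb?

1192

Taking gold chalice + obsidian blade: 15 lb used, 1192 in value.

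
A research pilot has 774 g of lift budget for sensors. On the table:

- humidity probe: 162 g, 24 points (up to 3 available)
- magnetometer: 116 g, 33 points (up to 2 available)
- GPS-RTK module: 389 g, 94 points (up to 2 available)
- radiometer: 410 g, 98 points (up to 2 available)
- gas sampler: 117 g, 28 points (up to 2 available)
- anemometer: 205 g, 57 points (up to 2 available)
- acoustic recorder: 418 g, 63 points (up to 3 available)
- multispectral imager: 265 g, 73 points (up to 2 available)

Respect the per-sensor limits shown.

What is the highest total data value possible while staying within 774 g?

By data value per g: magnetometer 0.28, anemometer 0.28, multispectral imager 0.28 lead.
Filling by ratio: 2×magnetometer + gas sampler + 2×anemometer for 208, with 15 g left unused.
Replace gas sampler and 2×anemometer with 2×multispectral imager: the trade gains 4 net, giving 212 at 762 g.
The spare 12 g is too small for any remaining sensor, and no exchange beats 212.

212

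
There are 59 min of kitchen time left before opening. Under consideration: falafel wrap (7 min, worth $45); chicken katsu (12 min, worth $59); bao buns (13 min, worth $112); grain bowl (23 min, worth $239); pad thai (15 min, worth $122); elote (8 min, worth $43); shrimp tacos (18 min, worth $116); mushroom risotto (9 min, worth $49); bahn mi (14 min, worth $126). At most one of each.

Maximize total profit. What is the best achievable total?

532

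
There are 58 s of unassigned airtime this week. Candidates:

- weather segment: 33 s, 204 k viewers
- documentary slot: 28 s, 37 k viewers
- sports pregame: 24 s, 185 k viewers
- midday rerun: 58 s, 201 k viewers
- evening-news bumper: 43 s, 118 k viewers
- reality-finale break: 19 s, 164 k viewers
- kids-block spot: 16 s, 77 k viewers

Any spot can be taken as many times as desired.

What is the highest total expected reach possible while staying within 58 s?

492

Best packing: 3×reality-finale break — 57 s, 492 total.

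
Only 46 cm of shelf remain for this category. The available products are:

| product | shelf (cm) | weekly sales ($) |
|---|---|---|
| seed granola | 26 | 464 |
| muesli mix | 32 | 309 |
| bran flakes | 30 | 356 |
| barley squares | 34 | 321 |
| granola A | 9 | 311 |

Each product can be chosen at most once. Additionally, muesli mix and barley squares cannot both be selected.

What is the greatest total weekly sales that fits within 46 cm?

775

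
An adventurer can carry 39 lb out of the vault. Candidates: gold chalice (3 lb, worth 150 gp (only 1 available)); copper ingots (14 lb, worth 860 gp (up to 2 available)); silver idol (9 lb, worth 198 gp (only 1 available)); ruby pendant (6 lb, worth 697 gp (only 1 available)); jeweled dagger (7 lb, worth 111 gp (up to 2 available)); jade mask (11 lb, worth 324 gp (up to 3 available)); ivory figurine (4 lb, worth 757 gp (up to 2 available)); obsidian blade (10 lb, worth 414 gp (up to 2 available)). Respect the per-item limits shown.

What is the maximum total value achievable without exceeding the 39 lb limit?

3485

Taking the top-ratio items first gives gold chalice + copper ingots + ruby pendant + jeweled dagger + 2×ivory figurine for 3332 (38 lb).
The 10 lb tied up in gold chalice and jeweled dagger is better spent on obsidian blade — total rises to 3485 (38 lb).
Every other selection either busts 39 lb or exceeds an availability limit or fails to beat 3485.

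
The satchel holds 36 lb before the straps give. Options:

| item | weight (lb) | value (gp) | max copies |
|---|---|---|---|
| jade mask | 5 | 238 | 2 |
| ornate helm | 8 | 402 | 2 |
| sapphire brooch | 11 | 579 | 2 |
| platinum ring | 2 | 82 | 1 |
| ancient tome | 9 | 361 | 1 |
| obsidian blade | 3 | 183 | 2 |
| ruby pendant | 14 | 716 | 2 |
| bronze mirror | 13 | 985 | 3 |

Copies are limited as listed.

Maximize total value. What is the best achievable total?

2473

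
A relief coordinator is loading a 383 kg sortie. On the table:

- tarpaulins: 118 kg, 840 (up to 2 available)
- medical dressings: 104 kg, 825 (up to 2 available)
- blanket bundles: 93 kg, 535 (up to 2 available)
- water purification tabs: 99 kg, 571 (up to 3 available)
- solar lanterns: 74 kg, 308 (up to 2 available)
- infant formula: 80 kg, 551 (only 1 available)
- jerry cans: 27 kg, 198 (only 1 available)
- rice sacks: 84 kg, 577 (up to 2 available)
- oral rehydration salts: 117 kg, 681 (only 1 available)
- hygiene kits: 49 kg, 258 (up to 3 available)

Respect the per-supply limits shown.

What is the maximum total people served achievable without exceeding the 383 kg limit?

A density-first pass picks tarpaulins + 2×medical dressings + jerry cans — 2688 at 353 kg.
Replace tarpaulins and jerry cans with 2×rice sacks: the trade gains 116 net, giving 2804 at 376 kg.
No other feasible combination exceeds 2804.

2804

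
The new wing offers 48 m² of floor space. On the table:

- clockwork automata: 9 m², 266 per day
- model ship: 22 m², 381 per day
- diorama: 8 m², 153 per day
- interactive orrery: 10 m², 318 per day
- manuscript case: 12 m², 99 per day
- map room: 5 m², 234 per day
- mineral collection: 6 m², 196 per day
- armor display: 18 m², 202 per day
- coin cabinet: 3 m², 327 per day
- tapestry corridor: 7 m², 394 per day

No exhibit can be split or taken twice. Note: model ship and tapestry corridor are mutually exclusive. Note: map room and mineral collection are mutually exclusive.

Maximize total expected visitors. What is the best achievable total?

Clockwork automata + diorama + interactive orrery + map room + coin cabinet + tapestry corridor uses 42 of the 48 m² and totals 1692.
Runner-up clockwork automata + diorama + interactive orrery + mineral collection + coin cabinet + tapestry corridor tops out at 1654.

1692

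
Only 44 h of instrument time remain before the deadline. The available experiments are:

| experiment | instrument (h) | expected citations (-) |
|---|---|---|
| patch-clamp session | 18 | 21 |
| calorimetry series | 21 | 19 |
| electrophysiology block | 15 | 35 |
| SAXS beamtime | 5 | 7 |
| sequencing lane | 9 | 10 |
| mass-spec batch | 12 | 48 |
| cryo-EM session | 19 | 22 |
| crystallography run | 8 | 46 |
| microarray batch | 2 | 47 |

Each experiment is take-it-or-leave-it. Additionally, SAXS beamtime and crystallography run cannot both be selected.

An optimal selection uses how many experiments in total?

Optimal total is 176.
For example electrophysiology block + mass-spec batch + crystallography run + microarray batch achieves it, using 37 h.
All optima have 4 experiments.

4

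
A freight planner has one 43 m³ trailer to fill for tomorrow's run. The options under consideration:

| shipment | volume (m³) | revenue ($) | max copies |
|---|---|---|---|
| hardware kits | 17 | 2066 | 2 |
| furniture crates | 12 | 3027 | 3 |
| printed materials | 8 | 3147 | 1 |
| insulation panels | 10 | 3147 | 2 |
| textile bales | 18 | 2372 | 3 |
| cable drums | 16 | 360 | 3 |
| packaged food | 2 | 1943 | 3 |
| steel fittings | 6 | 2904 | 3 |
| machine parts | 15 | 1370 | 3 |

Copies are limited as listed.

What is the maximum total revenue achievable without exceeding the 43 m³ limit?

20835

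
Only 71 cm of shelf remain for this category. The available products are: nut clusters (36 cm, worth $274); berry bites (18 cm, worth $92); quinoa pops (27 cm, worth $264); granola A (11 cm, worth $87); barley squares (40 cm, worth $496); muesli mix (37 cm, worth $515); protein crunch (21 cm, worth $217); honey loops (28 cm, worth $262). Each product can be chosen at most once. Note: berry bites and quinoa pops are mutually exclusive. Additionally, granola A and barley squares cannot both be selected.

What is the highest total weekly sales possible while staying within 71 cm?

819

The ratio ordering already packs tightly: granola A + muesli mix + protein crunch, 69 cm, 819.
Runner-up quinoa pops + muesli mix tops out at 779.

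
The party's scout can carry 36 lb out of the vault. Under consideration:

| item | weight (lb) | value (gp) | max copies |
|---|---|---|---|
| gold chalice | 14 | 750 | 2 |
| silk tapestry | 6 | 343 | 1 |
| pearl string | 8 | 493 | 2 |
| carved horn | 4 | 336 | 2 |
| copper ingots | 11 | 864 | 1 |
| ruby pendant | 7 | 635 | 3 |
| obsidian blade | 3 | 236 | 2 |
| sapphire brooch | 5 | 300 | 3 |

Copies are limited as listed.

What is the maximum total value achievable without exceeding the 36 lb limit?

3105

Density check — ruby pendant 90.71, carved horn 84.00, obsidian blade 78.67 are the best per lb.
A density-first pass picks 2×carved horn + 3×ruby pendant + 2×obsidian blade — 3049 at 35 lb.
The 10 lb tied up in carved horn and 2×obsidian blade is better spent on copper ingots — total rises to 3105 (36 lb).
That's the maximum — no swap from here does better than 3105.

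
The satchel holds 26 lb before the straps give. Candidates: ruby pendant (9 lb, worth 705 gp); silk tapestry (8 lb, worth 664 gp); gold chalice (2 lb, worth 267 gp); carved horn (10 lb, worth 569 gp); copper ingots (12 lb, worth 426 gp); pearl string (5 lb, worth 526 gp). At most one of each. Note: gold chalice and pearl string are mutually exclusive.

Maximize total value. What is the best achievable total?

Ruby pendant + silk tapestry + pearl string uses 22 of the 26 lb and totals 1895.
The closest alternative, ruby pendant + carved horn + pearl string, reaches only 1800.

1895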